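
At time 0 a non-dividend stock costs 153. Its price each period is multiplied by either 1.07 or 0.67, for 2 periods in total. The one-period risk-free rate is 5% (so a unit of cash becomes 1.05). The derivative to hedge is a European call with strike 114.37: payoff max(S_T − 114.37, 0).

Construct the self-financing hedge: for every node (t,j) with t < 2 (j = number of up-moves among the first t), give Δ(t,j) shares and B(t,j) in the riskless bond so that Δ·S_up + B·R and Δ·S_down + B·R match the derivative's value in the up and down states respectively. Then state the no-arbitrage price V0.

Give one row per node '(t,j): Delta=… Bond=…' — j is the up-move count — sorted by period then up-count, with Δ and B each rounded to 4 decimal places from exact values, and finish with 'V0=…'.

The replicating-portfolio and risk-neutral prices coincide; use p* = (1.05−0.67)/(1.07−0.67) = 0.9500 for the latter.
At expiry t=2: V(2,0)=0.0000, V(2,1)=0.0000, V(2,2)=60.7997
Node (1,0) S=102.5100: V=(p*·0.0000+(1−p*)·0.0000)/1.05=0.0000; Δ=(0.0000−0.0000)/(109.6857−68.6817)=0.0000; B=V−Δ·S=0.0000
Node (1,1) S=163.7100: V=(p*·60.7997+(1−p*)·0.0000)/1.05=55.0093; Δ=(60.7997−0.0000)/(175.1697−109.6857)=0.9285; B=V−Δ·S=-96.9900
Node (0,0) S=153.0000: V=(p*·55.0093+(1−p*)·0.0000)/1.05=49.7703; Δ=(55.0093−0.0000)/(163.7100−102.5100)=0.8988; B=V−Δ·S=-87.7529
The time-0 hedge costs 49.7703, which is the no-arbitrage price.

(0,0): Delta=0.8988 Bond=-87.7529
(1,0): Delta=0.0000 Bond=0.0000
(1,1): Delta=0.9285 Bond=-96.9900
V0=49.7703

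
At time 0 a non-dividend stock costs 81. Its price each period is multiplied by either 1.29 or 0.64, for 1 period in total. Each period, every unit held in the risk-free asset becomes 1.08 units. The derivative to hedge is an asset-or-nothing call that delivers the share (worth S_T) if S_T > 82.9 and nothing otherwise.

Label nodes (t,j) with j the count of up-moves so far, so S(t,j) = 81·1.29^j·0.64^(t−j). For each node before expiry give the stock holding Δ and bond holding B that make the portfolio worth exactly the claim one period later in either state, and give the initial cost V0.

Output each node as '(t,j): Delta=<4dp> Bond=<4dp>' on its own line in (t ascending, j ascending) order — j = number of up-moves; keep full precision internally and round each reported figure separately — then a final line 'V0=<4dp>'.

Under the risk-neutral measure, an up-move has probability p* = (R−d)/(u−d) = 0.6769 and values discount at R = 1.08.
Payoff layer (t=1): V(1,0)=0.0000, V(1,1)=104.4900
Node (0,0) S=81.0000: V=(p*·104.4900+(1−p*)·0.0000)/1.08=65.4923; Δ=(104.4900−0.0000)/(104.4900−51.8400)=1.9846; B=V−Δ·S=-95.2615
Check: Δ(0,0)·S0 + B(0,0) = 65.4923 = V0.

(0,0): Delta=1.9846 Bond=-95.2615
V0=65.4923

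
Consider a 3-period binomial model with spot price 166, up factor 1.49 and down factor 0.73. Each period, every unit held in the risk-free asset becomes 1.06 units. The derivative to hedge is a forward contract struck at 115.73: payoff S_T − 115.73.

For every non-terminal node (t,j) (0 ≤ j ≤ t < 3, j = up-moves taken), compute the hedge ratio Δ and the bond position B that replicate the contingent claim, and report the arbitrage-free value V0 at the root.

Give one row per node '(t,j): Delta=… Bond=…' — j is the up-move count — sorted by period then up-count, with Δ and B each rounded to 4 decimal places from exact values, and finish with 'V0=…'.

(0,0): Delta=1.0000 Bond=-97.1691
(1,0): Delta=1.0000 Bond=-102.9993
(1,1): Delta=1.0000 Bond=-102.9993
(2,0): Delta=1.0000 Bond=-109.1792
(2,1): Delta=1.0000 Bond=-109.1792
(2,2): Delta=1.0000 Bond=-109.1792
V0=68.8309

No-arbitrage ⇒ martingale measure with p* = (R−d)/(u−d) = 0.4342.
At expiry t=3: V(3,0)=-51.1532, V(3,1)=16.0775, V(3,2)=153.3017, V(3,3)=433.3895
Node (2,0) S=88.4614: V=(p*·16.0775+(1−p*)·-51.1532)/1.06=-20.7178; Δ=(16.0775−-51.1532)/(131.8075−64.5768)=1.0000; B=V−Δ·S=-109.1792
Node (2,1) S=180.5582: V=(p*·153.3017+(1−p*)·16.0775)/1.06=71.3790; Δ=(153.3017−16.0775)/(269.0317−131.8075)=1.0000; B=V−Δ·S=-109.1792
Node (2,2) S=368.5366: V=(p*·433.3895+(1−p*)·153.3017)/1.06=259.3574; Δ=(433.3895−153.3017)/(549.1195−269.0317)=1.0000; B=V−Δ·S=-109.1792
Node (1,0) S=121.1800: V=(p*·71.3790+(1−p*)·-20.7178)/1.06=18.1807; Δ=(71.3790−-20.7178)/(180.5582−88.4614)=1.0000; B=V−Δ·S=-102.9993
Node (1,1) S=247.3400: V=(p*·259.3574+(1−p*)·71.3790)/1.06=144.3407; Δ=(259.3574−71.3790)/(368.5366−180.5582)=1.0000; B=V−Δ·S=-102.9993
Node (0,0) S=166.0000: V=(p*·144.3407+(1−p*)·18.1807)/1.06=68.8309; Δ=(144.3407−18.1807)/(247.3400−121.1800)=1.0000; B=V−Δ·S=-97.1691
Check: Δ(0,0)·S0 + B(0,0) = 68.8309 = V0.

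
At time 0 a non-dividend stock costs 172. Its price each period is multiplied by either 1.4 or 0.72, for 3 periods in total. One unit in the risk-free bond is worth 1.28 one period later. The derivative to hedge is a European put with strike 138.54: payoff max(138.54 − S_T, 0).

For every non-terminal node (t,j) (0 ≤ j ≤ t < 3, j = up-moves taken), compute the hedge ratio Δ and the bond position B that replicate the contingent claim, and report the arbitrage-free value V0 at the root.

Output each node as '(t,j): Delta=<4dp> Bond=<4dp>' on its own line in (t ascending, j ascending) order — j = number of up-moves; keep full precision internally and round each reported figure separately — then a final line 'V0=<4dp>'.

Under the risk-neutral measure, an up-move has probability p* = (R−d)/(u−d) = 0.8235 and values discount at R = 1.28.
Terminal values V(3,·): V(3,0)=74.3413, V(3,1)=13.7093, V(3,2)=0.0000, V(3,3)=0.0000
(2,0): S=89.1648. Δ = (V_up−V_dn)/(S_up−S_dn) = (13.7093−74.3413)/(124.8307−64.1987) = -1.0000. V = [p*·13.7093 + (1−p*)·74.3413]/1.28 = 19.0696. B = V − Δ·S = 108.2344.
(2,1): S=173.3760. Δ = (V_up−V_dn)/(S_up−S_dn) = (0.0000−13.7093)/(242.7264−124.8307) = -0.1163. V = [p*·0.0000 + (1−p*)·13.7093]/1.28 = 1.8901. B = V − Δ·S = 22.0508.
(2,2): S=337.1200. Δ = (V_up−V_dn)/(S_up−S_dn) = (0.0000−0.0000)/(471.9680−242.7264) = 0.0000. V = [p*·0.0000 + (1−p*)·0.0000]/1.28 = 0.0000. B = V − Δ·S = 0.0000.
(1,0): S=123.8400. Δ = (V_up−V_dn)/(S_up−S_dn) = (1.8901−19.0696)/(173.3760−89.1648) = -0.2040. V = [p*·1.8901 + (1−p*)·19.0696]/1.28 = 3.8451. B = V − Δ·S = 29.1091.
(1,1): S=240.8000. Δ = (V_up−V_dn)/(S_up−S_dn) = (0.0000−1.8901)/(337.1200−173.3760) = -0.0115. V = [p*·0.0000 + (1−p*)·1.8901]/1.28 = 0.2606. B = V − Δ·S = 3.0401.
(0,0): S=172.0000. Δ = (V_up−V_dn)/(S_up−S_dn) = (0.2606−3.8451)/(240.8000−123.8400) = -0.0306. V = [p*·0.2606 + (1−p*)·3.8451]/1.28 = 0.6978. B = V − Δ·S = 5.9691.
Check: Δ(0,0)·S0 + B(0,0) = 0.6978 = V0.

(0,0): Delta=-0.0306 Bond=5.9691
(1,0): Delta=-0.2040 Bond=29.1091
(1,1): Delta=-0.0115 Bond=3.0401
(2,0): Delta=-1.0000 Bond=108.2344
(2,1): Delta=-0.1163 Bond=22.0508
(2,2): Delta=0.0000 Bond=0.0000
V0=0.6978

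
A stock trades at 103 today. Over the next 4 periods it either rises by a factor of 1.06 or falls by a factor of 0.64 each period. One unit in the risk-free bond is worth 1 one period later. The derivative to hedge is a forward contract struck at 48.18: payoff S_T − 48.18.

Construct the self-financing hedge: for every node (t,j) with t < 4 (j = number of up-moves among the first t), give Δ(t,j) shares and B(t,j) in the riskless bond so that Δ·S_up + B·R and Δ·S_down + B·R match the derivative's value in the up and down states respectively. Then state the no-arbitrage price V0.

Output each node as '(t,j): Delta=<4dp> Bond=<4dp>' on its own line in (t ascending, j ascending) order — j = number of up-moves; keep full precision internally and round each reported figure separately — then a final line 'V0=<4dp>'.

Since d<R<u, set p* = (R−d)/(u−d) = 0.8571; price each node as the discounted p*-expectation of its children.
At expiry t=4: V(4,0)=-30.8995, V(4,1)=-19.5591, V(4,2)=-0.7767, V(4,3)=30.3318, V(4,4)=81.8551
  t=3,j=0: stock 27.0008 → up 28.6209 (V=-19.5591), down 17.2805 (V=-30.8995). Price -21.1792; hedge Δ=1.0000, bond B=-48.1800.
  t=3,j=1: stock 44.7201 → up 47.4033 (V=-0.7767), down 28.6209 (V=-19.5591). Price -3.4599; hedge Δ=1.0000, bond B=-48.1800.
  t=3,j=2: stock 74.0677 → up 78.5118 (V=30.3318), down 47.4033 (V=-0.7767). Price 25.8877; hedge Δ=1.0000, bond B=-48.1800.
  t=3,j=3: stock 122.6746 → up 130.0351 (V=81.8551), down 78.5118 (V=30.3318). Price 74.4946; hedge Δ=1.0000, bond B=-48.1800.
  t=2,j=0: stock 42.1888 → up 44.7201 (V=-3.4599), down 27.0008 (V=-21.1792). Price -5.9912; hedge Δ=1.0000, bond B=-48.1800.
  t=2,j=1: stock 69.8752 → up 74.0677 (V=25.8877), down 44.7201 (V=-3.4599). Price 21.6952; hedge Δ=1.0000, bond B=-48.1800.
  t=2,j=2: stock 115.7308 → up 122.6746 (V=74.4946), down 74.0677 (V=25.8877). Price 67.5508; hedge Δ=1.0000, bond B=-48.1800.
  t=1,j=0: stock 65.9200 → up 69.8752 (V=21.6952), down 42.1888 (V=-5.9912). Price 17.7400; hedge Δ=1.0000, bond B=-48.1800.
  t=1,j=1: stock 109.1800 → up 115.7308 (V=67.5508), down 69.8752 (V=21.6952). Price 61.0000; hedge Δ=1.0000, bond B=-48.1800.
  t=0,j=0: stock 103.0000 → up 109.1800 (V=61.0000), down 65.9200 (V=17.7400). Price 54.8200; hedge Δ=1.0000, bond B=-48.1800.
Check: Δ(0,0)·S0 + B(0,0) = 54.8200 = V0.

(0,0): Delta=1.0000 Bond=-48.1800
(1,0): Delta=1.0000 Bond=-48.1800
(1,1): Delta=1.0000 Bond=-48.1800
(2,0): Delta=1.0000 Bond=-48.1800
(2,1): Delta=1.0000 Bond=-48.1800
(2,2): Delta=1.0000 Bond=-48.1800
(3,0): Delta=1.0000 Bond=-48.1800
(3,1): Delta=1.0000 Bond=-48.1800
(3,2): Delta=1.0000 Bond=-48.1800
(3,3): Delta=1.0000 Bond=-48.1800
V0=54.8200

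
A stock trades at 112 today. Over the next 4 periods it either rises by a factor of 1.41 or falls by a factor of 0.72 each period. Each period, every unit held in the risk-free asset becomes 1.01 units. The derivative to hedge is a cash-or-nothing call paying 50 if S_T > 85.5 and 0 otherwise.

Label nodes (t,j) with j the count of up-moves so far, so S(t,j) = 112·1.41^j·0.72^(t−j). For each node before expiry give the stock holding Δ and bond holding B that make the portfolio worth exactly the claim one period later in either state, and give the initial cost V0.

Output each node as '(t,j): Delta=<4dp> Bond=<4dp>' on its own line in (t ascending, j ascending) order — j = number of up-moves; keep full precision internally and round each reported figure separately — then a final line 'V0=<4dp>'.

Since d<R<u, set p* = (R−d)/(u−d) = 0.4203; price each node as the discounted p*-expectation of its children.
Terminal values V(4,·): V(4,0)=0.0000, V(4,1)=0.0000, V(4,2)=50.0000, V(4,3)=50.0000, V(4,4)=50.0000
Node (3,0) S=41.8038: V=(p*·0.0000+(1−p*)·0.0000)/1.01=0.0000; Δ=(0.0000−0.0000)/(58.9433−30.0987)=0.0000; B=V−Δ·S=0.0000
Node (3,1) S=81.8657: V=(p*·50.0000+(1−p*)·0.0000)/1.01=20.8064; Δ=(50.0000−0.0000)/(115.4307−58.9433)=0.8852; B=V−Δ·S=-51.6573
Node (3,2) S=160.3204: V=(p*·50.0000+(1−p*)·50.0000)/1.01=49.5050; Δ=(50.0000−50.0000)/(226.0517−115.4307)=0.0000; B=V−Δ·S=49.5050
Node (3,3) S=313.9608: V=(p*·50.0000+(1−p*)·50.0000)/1.01=49.5050; Δ=(50.0000−50.0000)/(442.6847−226.0517)=0.0000; B=V−Δ·S=49.5050
Node (2,0) S=58.0608: V=(p*·20.8064+(1−p*)·0.0000)/1.01=8.6581; Δ=(20.8064−0.0000)/(81.8657−41.8038)=0.5194; B=V−Δ·S=-21.4961
Node (2,1) S=113.7024: V=(p*·49.5050+(1−p*)·20.8064)/1.01=32.5427; Δ=(49.5050−20.8064)/(160.3204−81.8657)=0.3658; B=V−Δ·S=-9.0494
Node (2,2) S=222.6672: V=(p*·49.5050+(1−p*)·49.5050)/1.01=49.0148; Δ=(49.5050−49.5050)/(313.9608−160.3204)=0.0000; B=V−Δ·S=49.0148
Node (1,0) S=80.6400: V=(p*·32.5427+(1−p*)·8.6581)/1.01=18.5115; Δ=(32.5427−8.6581)/(113.7024−58.0608)=0.4293; B=V−Δ·S=-16.1038
Node (1,1) S=157.9200: V=(p*·49.0148+(1−p*)·32.5427)/1.01=39.0750; Δ=(49.0148−32.5427)/(222.6672−113.7024)=0.1512; B=V−Δ·S=15.2024
Node (0,0) S=112.0000: V=(p*·39.0750+(1−p*)·18.5115)/1.01=26.8853; Δ=(39.0750−18.5115)/(157.9200−80.6400)=0.2661; B=V−Δ·S=-2.9170
Root portfolio cost Δ·112+B reproduces V0=26.8853.

(0,0): Delta=0.2661 Bond=-2.9170
(1,0): Delta=0.4293 Bond=-16.1038
(1,1): Delta=0.1512 Bond=15.2024
(2,0): Delta=0.5194 Bond=-21.4961
(2,1): Delta=0.3658 Bond=-9.0494
(2,2): Delta=0.0000 Bond=49.0148
(3,0): Delta=0.0000 Bond=0.0000
(3,1): Delta=0.8852 Bond=-51.6573
(3,2): Delta=0.0000 Bond=49.5050
(3,3): Delta=0.0000 Bond=49.5050
V0=26.8853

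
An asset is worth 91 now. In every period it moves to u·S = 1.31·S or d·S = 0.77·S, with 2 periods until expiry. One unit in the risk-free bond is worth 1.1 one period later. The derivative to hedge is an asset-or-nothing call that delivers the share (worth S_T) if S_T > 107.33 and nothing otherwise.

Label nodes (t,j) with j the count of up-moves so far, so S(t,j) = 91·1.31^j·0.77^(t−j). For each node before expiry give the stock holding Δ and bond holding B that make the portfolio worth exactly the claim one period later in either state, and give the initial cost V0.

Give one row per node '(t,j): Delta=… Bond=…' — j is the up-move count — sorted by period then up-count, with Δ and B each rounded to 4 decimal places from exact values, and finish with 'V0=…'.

(0,0): Delta=1.7655 Bond=-112.4646
(1,0): Delta=0.0000 Bond=0.0000
(1,1): Delta=2.4259 Bond=-202.4362
V0=48.1991

The replicating-portfolio and risk-neutral prices coincide; use p* = (1.1−0.77)/(1.31−0.77) = 0.6111 for the latter.
Payoff layer (t=2): V(2,0)=0.0000, V(2,1)=0.0000, V(2,2)=156.1651
(1,0): S=70.0700. Δ = (V_up−V_dn)/(S_up−S_dn) = (0.0000−0.0000)/(91.7917−53.9539) = 0.0000. V = [p*·0.0000 + (1−p*)·0.0000]/1.1 = 0.0000. B = V − Δ·S = 0.0000.
(1,1): S=119.2100. Δ = (V_up−V_dn)/(S_up−S_dn) = (156.1651−0.0000)/(156.1651−91.7917) = 2.4259. V = [p*·156.1651 + (1−p*)·0.0000]/1.1 = 86.7584. B = V − Δ·S = -202.4362.
(0,0): S=91.0000. Δ = (V_up−V_dn)/(S_up−S_dn) = (86.7584−0.0000)/(119.2100−70.0700) = 1.7655. V = [p*·86.7584 + (1−p*)·0.0000]/1.1 = 48.1991. B = V − Δ·S = -112.4646.
Self-financing check: at every node Δ·S+B equals the discounted successor values.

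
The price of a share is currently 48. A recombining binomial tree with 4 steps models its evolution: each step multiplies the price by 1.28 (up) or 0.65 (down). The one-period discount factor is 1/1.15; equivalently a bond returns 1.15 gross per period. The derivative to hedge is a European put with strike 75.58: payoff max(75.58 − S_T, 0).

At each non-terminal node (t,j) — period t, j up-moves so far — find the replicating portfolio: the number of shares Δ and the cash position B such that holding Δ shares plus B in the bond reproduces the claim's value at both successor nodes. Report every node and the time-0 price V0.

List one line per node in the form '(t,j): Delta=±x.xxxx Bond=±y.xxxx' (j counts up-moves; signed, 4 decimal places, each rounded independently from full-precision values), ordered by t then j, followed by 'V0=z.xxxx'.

Under the risk-neutral measure, an up-move has probability p* = (R−d)/(u−d) = 0.7937 and values discount at R = 1.15.
At expiry t=4: V(4,0)=67.0117, V(4,1)=58.7070, V(4,2)=42.3532, V(4,3)=10.1489, V(4,4)=0.0000
Node (3,0) S=13.1820: V=(p*·58.7070+(1−p*)·67.0117)/1.15=52.5397; Δ=(58.7070−67.0117)/(16.8730−8.5683)=-1.0000; B=V−Δ·S=65.7217
Node (3,1) S=25.9584: V=(p*·42.3532+(1−p*)·58.7070)/1.15=39.7633; Δ=(42.3532−58.7070)/(33.2268−16.8730)=-1.0000; B=V−Δ·S=65.7217
Node (3,2) S=51.1181: V=(p*·10.1489+(1−p*)·42.3532)/1.15=14.6037; Δ=(10.1489−42.3532)/(65.4311−33.2268)=-1.0000; B=V−Δ·S=65.7217
Node (3,3) S=100.6633: V=(p*·0.0000+(1−p*)·10.1489)/1.15=1.8211; Δ=(0.0000−10.1489)/(128.8490−65.4311)=-0.1600; B=V−Δ·S=17.9303
Node (2,0) S=20.2800: V=(p*·39.7633+(1−p*)·52.5397)/1.15=36.8693; Δ=(39.7633−52.5397)/(25.9584−13.1820)=-1.0000; B=V−Δ·S=57.1493
Node (2,1) S=39.9360: V=(p*·14.6037+(1−p*)·39.7633)/1.15=17.2133; Δ=(14.6037−39.7633)/(51.1181−25.9584)=-1.0000; B=V−Δ·S=57.1493
Node (2,2) S=78.6432: V=(p*·1.8211+(1−p*)·14.6037)/1.15=3.8772; Δ=(1.8211−14.6037)/(100.6633−51.1181)=-0.2580; B=V−Δ·S=24.1670
Node (1,0) S=31.2000: V=(p*·17.2133+(1−p*)·36.8693)/1.15=18.4951; Δ=(17.2133−36.8693)/(39.9360−20.2800)=-1.0000; B=V−Δ·S=49.6951
Node (1,1) S=61.4400: V=(p*·3.8772+(1−p*)·17.2133)/1.15=5.7644; Δ=(3.8772−17.2133)/(78.6432−39.9360)=-0.3445; B=V−Δ·S=26.9329
Node (0,0) S=48.0000: V=(p*·5.7644+(1−p*)·18.4951)/1.15=7.2968; Δ=(5.7644−18.4951)/(61.4400−31.2000)=-0.4210; B=V−Δ·S=27.5043
Root portfolio cost Δ·48+B reproduces V0=7.2968.

(0,0): Delta=-0.4210 Bond=27.5043
(1,0): Delta=-1.0000 Bond=49.6951
(1,1): Delta=-0.3445 Bond=26.9329
(2,0): Delta=-1.0000 Bond=57.1493
(2,1): Delta=-1.0000 Bond=57.1493
(2,2): Delta=-0.2580 Bond=24.1670
(3,0): Delta=-1.0000 Bond=65.7217
(3,1): Delta=-1.0000 Bond=65.7217
(3,2): Delta=-1.0000 Bond=65.7217
(3,3): Delta=-0.1600 Bond=17.9303
V0=7.2968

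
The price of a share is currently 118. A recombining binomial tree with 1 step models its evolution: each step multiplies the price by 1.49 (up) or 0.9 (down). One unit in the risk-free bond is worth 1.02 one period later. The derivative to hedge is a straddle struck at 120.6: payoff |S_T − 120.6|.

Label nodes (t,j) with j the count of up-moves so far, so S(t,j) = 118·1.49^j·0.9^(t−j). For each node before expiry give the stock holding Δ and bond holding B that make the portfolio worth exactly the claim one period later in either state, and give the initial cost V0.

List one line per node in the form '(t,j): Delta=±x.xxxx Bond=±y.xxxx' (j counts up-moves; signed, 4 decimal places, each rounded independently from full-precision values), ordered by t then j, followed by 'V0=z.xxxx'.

No-arbitrage ⇒ martingale measure with p* = (R−d)/(u−d) = 0.2034.
Payoff layer (t=1): V(1,0)=14.4000, V(1,1)=55.2200
(0,0): S=118.0000. Δ = (V_up−V_dn)/(S_up−S_dn) = (55.2200−14.4000)/(175.8200−106.2000) = 0.5863. V = [p*·55.2200 + (1−p*)·14.4000]/1.02 = 22.2572. B = V − Δ·S = -46.9292.
Check: Δ(0,0)·S0 + B(0,0) = 22.2572 = V0.

(0,0): Delta=0.5863 Bond=-46.9292
V0=22.2572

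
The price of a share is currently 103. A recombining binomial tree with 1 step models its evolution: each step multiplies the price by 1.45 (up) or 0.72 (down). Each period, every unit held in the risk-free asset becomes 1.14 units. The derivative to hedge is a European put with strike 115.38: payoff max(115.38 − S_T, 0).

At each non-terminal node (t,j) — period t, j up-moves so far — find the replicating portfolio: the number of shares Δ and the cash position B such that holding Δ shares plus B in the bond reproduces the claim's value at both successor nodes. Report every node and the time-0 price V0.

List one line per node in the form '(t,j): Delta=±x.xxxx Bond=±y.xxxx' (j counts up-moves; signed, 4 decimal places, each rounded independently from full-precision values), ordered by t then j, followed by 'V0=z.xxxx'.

The replicating-portfolio and risk-neutral prices coincide; use p* = (1.14−0.72)/(1.45−0.72) = 0.5753 for the latter.
At expiry t=1: V(1,0)=41.2200, V(1,1)=0.0000
  t=0,j=0: stock 103.0000 → up 149.3500 (V=0.0000), down 74.1600 (V=41.2200). Price 15.3547; hedge Δ=-0.5482, bond B=71.8205.
The time-0 hedge costs 15.3547, which is the no-arbitrage price.

(0,0): Delta=-0.5482 Bond=71.8205
V0=15.3547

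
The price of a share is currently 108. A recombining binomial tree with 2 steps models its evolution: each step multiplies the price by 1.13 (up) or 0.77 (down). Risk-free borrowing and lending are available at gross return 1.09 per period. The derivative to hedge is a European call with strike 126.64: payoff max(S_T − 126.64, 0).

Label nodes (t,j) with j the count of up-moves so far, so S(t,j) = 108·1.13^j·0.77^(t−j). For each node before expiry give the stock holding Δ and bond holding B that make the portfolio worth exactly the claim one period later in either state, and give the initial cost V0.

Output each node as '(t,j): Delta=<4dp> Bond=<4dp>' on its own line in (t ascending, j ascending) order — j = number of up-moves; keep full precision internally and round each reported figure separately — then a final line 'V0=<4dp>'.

(0,0): Delta=0.2363 Bond=-18.0269
(1,0): Delta=0.0000 Bond=0.0000
(1,1): Delta=0.2564 Bond=-22.1055
V0=7.4917

Risk-neutral probability p* = (R−d)/(u−d) = (1.09−0.77)/(1.13−0.77) = 0.8889.
At expiry t=2: V(2,0)=0.0000, V(2,1)=0.0000, V(2,2)=11.2652
Node (1,0) S=83.1600: V=(p*·0.0000+(1−p*)·0.0000)/1.09=0.0000; Δ=(0.0000−0.0000)/(93.9708−64.0332)=0.0000; B=V−Δ·S=0.0000
Node (1,1) S=122.0400: V=(p*·11.2652+(1−p*)·0.0000)/1.09=9.1867; Δ=(11.2652−0.0000)/(137.9052−93.9708)=0.2564; B=V−Δ·S=-22.1055
Node (0,0) S=108.0000: V=(p*·9.1867+(1−p*)·0.0000)/1.09=7.4917; Δ=(9.1867−0.0000)/(122.0400−83.1600)=0.2363; B=V−Δ·S=-18.0269
Self-financing check: at every node Δ·S+B equals the discounted successor values.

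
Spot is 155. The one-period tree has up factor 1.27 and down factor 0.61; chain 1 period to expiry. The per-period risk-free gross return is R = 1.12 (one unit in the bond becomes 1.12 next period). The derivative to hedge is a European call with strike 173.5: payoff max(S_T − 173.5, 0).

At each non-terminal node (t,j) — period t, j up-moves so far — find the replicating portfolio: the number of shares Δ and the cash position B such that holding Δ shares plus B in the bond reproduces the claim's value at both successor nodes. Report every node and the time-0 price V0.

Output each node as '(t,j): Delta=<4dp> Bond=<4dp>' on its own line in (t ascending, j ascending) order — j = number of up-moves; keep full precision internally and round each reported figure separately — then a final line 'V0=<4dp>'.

The replicating-portfolio and risk-neutral prices coincide; use p* = (1.12−0.61)/(1.27−0.61) = 0.7727 for the latter.
Terminal payoffs: V(1,0)=0.0000, V(1,1)=23.3500
(0,0): S=155.0000. Δ = (V_up−V_dn)/(S_up−S_dn) = (23.3500−0.0000)/(196.8500−94.5500) = 0.2283. V = [p*·23.3500 + (1−p*)·0.0000]/1.12 = 16.1100. B = V − Δ·S = -19.2688.
Self-financing check: at every node Δ·S+B equals the discounted successor values.

(0,0): Delta=0.2283 Bond=-19.2688
V0=16.1100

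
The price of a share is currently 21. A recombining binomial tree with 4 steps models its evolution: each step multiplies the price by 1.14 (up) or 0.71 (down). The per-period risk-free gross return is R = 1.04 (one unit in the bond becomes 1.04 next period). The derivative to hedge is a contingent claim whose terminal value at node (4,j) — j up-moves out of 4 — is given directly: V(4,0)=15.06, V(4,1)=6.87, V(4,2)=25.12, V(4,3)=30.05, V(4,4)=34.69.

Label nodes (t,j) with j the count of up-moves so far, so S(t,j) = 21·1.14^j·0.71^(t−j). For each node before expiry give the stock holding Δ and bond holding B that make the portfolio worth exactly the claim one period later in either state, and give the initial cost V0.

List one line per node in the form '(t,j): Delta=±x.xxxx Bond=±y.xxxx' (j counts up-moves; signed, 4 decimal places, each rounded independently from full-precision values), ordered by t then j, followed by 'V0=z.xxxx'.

Risk-neutral probability p* = (R−d)/(u−d) = (1.04−0.71)/(1.14−0.71) = 0.7674.
Terminal values V(4,·): V(4,0)=15.0600, V(4,1)=6.8700, V(4,2)=25.1200, V(4,3)=30.0500, V(4,4)=34.6900
Node (3,0) S=7.5161: V=(p*·6.8700+(1−p*)·15.0600)/1.04=8.4372; Δ=(6.8700−15.0600)/(8.5684−5.3365)=-2.5341; B=V−Δ·S=27.4837
Node (3,1) S=12.0682: V=(p*·25.1200+(1−p*)·6.8700)/1.04=20.0729; Δ=(25.1200−6.8700)/(13.7577−8.5684)=3.5168; B=V−Δ·S=-22.3690
Node (3,2) S=19.3770: V=(p*·30.0500+(1−p*)·25.1200)/1.04=27.7918; Δ=(30.0500−25.1200)/(22.0898−13.7577)=0.5917; B=V−Δ·S=16.3267
Node (3,3) S=31.1124: V=(p*·34.6900+(1−p*)·30.0500)/1.04=32.3182; Δ=(34.6900−30.0500)/(35.4682−22.0898)=0.3468; B=V−Δ·S=21.5275
Node (2,0) S=10.5861: V=(p*·20.0729+(1−p*)·8.4372)/1.04=16.6990; Δ=(20.0729−8.4372)/(12.0682−7.5161)=2.5562; B=V−Δ·S=-10.3609
Node (2,1) S=16.9974: V=(p*·27.7918+(1−p*)·20.0729)/1.04=24.9968; Δ=(27.7918−20.0729)/(19.3770−12.0682)=1.0561; B=V−Δ·S=7.0459
Node (2,2) S=27.2916: V=(p*·32.3182+(1−p*)·27.7918)/1.04=30.0630; Δ=(32.3182−27.7918)/(31.1124−19.3770)=0.3857; B=V−Δ·S=19.5366
Node (1,0) S=14.9100: V=(p*·24.9968+(1−p*)·16.6990)/1.04=22.1799; Δ=(24.9968−16.6990)/(16.9974−10.5861)=1.2943; B=V−Δ·S=2.8825
Node (1,1) S=23.9400: V=(p*·30.0630+(1−p*)·24.9968)/1.04=27.7739; Δ=(30.0630−24.9968)/(27.2916−16.9974)=0.4921; B=V−Δ·S=15.9921
Node (0,0) S=21.0000: V=(p*·27.7739+(1−p*)·22.1799)/1.04=25.4548; Δ=(27.7739−22.1799)/(23.9400−14.9100)=0.6195; B=V−Δ·S=12.4455
Check: Δ(0,0)·S0 + B(0,0) = 25.4548 = V0.

(0,0): Delta=0.6195 Bond=12.4455
(1,0): Delta=1.2943 Bond=2.8825
(1,1): Delta=0.4921 Bond=15.9921
(2,0): Delta=2.5562 Bond=-10.3609
(2,1): Delta=1.0561 Bond=7.0459
(2,2): Delta=0.3857 Bond=19.5366
(3,0): Delta=-2.5341 Bond=27.4837
(3,1): Delta=3.5168 Bond=-22.3690
(3,2): Delta=0.5917 Bond=16.3267
(3,3): Delta=0.3468 Bond=21.5275
V0=25.4548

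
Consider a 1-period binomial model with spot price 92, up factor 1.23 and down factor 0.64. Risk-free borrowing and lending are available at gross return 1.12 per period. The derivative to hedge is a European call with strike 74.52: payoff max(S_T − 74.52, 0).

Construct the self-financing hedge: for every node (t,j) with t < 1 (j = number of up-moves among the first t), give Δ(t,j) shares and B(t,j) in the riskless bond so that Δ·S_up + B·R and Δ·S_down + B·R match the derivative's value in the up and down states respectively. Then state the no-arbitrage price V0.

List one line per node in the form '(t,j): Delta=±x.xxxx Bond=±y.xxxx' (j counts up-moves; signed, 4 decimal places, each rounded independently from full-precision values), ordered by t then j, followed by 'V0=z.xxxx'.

(0,0): Delta=0.7119 Bond=-37.4237
V0=28.0678

The replicating-portfolio and risk-neutral prices coincide; use p* = (1.12−0.64)/(1.23−0.64) = 0.8136 for the latter.
Terminal values V(1,·): V(1,0)=0.0000, V(1,1)=38.6400
  t=0,j=0: stock 92.0000 → up 113.1600 (V=38.6400), down 58.8800 (V=0.0000). Price 28.0678; hedge Δ=0.7119, bond B=-37.4237.
Root portfolio cost Δ·92+B reproduces V0=28.0678.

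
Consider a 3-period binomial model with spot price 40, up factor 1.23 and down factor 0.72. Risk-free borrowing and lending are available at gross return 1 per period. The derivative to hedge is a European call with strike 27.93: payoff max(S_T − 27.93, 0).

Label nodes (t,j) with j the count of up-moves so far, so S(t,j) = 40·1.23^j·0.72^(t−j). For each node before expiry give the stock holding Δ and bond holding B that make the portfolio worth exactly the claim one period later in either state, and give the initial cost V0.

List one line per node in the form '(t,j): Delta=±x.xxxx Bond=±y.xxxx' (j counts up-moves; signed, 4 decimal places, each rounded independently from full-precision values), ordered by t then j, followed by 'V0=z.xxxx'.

The replicating-portfolio and risk-neutral prices coincide; use p* = (1−0.72)/(1.23−0.72) = 0.5490 for the latter.
Terminal values V(3,·): V(3,0)=0.0000, V(3,1)=0.0000, V(3,2)=15.6415, V(3,3)=46.5047
(2,0): S=20.7360. Δ = (V_up−V_dn)/(S_up−S_dn) = (0.0000−0.0000)/(25.5053−14.9299) = 0.0000. V = [p*·0.0000 + (1−p*)·0.0000]/1 = 0.0000. B = V − Δ·S = 0.0000.
(2,1): S=35.4240. Δ = (V_up−V_dn)/(S_up−S_dn) = (15.6415−0.0000)/(43.5715−25.5053) = 0.8658. V = [p*·15.6415 + (1−p*)·0.0000]/1 = 8.5875. B = V − Δ·S = -22.0821.
(2,2): S=60.5160. Δ = (V_up−V_dn)/(S_up−S_dn) = (46.5047−15.6415)/(74.4347−43.5715) = 1.0000. V = [p*·46.5047 + (1−p*)·15.6415]/1 = 32.5860. B = V − Δ·S = -27.9300.
(1,0): S=28.8000. Δ = (V_up−V_dn)/(S_up−S_dn) = (8.5875−0.0000)/(35.4240−20.7360) = 0.5847. V = [p*·8.5875 + (1−p*)·0.0000]/1 = 4.7147. B = V − Δ·S = -12.1235.
(1,1): S=49.2000. Δ = (V_up−V_dn)/(S_up−S_dn) = (32.5860−8.5875)/(60.5160−35.4240) = 0.9564. V = [p*·32.5860 + (1−p*)·8.5875]/1 = 21.7631. B = V − Δ·S = -25.2927.
(0,0): S=40.0000. Δ = (V_up−V_dn)/(S_up−S_dn) = (21.7631−4.7147)/(49.2000−28.8000) = 0.8357. V = [p*·21.7631 + (1−p*)·4.7147]/1 = 14.0746. B = V − Δ·S = -19.3537.
The time-0 hedge costs 14.0746, which is the no-arbitrage price.

(0,0): Delta=0.8357 Bond=-19.3537
(1,0): Delta=0.5847 Bond=-12.1235
(1,1): Delta=0.9564 Bond=-25.2927
(2,0): Delta=0.0000 Bond=0.0000
(2,1): Delta=0.8658 Bond=-22.0821
(2,2): Delta=1.0000 Bond=-27.9300
V0=14.0746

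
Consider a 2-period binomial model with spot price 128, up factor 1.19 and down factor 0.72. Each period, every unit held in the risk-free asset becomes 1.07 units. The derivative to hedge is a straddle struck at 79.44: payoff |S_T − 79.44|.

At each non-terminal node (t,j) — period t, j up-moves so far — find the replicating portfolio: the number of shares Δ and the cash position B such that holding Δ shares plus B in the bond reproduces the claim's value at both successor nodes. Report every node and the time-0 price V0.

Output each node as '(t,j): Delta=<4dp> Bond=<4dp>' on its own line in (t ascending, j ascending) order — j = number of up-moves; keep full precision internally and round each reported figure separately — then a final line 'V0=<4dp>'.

No-arbitrage ⇒ martingale measure with p* = (R−d)/(u−d) = 0.7447.
Terminal values V(2,·): V(2,0)=13.0848, V(2,1)=30.2304, V(2,2)=101.8208
  t=1,j=0: stock 92.1600 → up 109.6704 (V=30.2304), down 66.3552 (V=13.0848). Price 24.1615; hedge Δ=0.3958, bond B=-12.3185.
  t=1,j=1: stock 152.3200 → up 181.2608 (V=101.8208), down 109.6704 (V=30.2304). Price 78.0770; hedge Δ=1.0000, bond B=-74.2430.
  t=0,j=0: stock 128.0000 → up 152.3200 (V=78.0770), down 92.1600 (V=24.1615). Price 60.1041; hedge Δ=0.8962, bond B=-54.6098.
Self-financing check: at every node Δ·S+B equals the discounted successor values.

(0,0): Delta=0.8962 Bond=-54.6098
(1,0): Delta=0.3958 Bond=-12.3185
(1,1): Delta=1.0000 Bond=-74.2430
V0=60.1041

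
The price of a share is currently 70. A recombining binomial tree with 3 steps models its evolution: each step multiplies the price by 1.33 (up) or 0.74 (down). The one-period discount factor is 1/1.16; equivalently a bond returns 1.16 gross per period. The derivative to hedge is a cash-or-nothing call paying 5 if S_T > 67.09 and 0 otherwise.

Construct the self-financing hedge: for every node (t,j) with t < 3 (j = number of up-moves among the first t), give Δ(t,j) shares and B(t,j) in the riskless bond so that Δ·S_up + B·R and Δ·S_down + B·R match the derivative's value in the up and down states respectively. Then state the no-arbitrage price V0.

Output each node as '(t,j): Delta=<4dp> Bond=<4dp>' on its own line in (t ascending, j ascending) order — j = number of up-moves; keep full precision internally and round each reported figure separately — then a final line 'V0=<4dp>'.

(0,0): Delta=0.0369 Bond=-0.0249
(1,0): Delta=0.1004 Bond=-3.3177
(1,1): Delta=0.0226 Bond=1.3023
(2,0): Delta=0.0000 Bond=0.0000
(2,1): Delta=0.1230 Bond=-5.4062
(2,2): Delta=0.0000 Bond=4.3103
V0=2.5587

Under the risk-neutral measure, an up-move has probability p* = (R−d)/(u−d) = 0.7119 and values discount at R = 1.16.
Terminal payoffs: V(3,0)=0.0000, V(3,1)=0.0000, V(3,2)=5.0000, V(3,3)=5.0000
  t=2,j=0: stock 38.3320 → up 50.9816 (V=0.0000), down 28.3657 (V=0.0000). Price 0.0000; hedge Δ=0.0000, bond B=0.0000.
  t=2,j=1: stock 68.8940 → up 91.6290 (V=5.0000), down 50.9816 (V=0.0000). Price 3.0684; hedge Δ=0.1230, bond B=-5.4062.
  t=2,j=2: stock 123.8230 → up 164.6846 (V=5.0000), down 91.6290 (V=5.0000). Price 4.3103; hedge Δ=0.0000, bond B=4.3103.
  t=1,j=0: stock 51.8000 → up 68.8940 (V=3.0684), down 38.3320 (V=0.0000). Price 1.8830; hedge Δ=0.1004, bond B=-3.3177.
  t=1,j=1: stock 93.1000 → up 123.8230 (V=4.3103), down 68.8940 (V=3.0684). Price 3.4073; hedge Δ=0.0226, bond B=1.3023.
  t=0,j=0: stock 70.0000 → up 93.1000 (V=3.4073), down 51.8000 (V=1.8830). Price 2.5587; hedge Δ=0.0369, bond B=-0.0249.
Each (Δ,B) replicates both successor values, so the strategy is self-financing and V0 is arbitrage-free.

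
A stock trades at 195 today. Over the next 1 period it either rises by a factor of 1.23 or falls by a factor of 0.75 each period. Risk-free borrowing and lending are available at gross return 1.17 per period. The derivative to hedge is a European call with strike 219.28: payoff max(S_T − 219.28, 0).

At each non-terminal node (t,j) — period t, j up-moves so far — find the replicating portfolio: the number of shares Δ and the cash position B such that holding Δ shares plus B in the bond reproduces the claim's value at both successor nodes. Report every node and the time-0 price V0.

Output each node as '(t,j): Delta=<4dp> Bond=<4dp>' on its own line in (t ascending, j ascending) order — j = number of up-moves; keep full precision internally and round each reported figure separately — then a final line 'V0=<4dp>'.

(0,0): Delta=0.2198 Bond=-27.4706
V0=15.3835

Under the risk-neutral measure, an up-move has probability p* = (R−d)/(u−d) = 0.8750 and values discount at R = 1.17.
Terminal values V(1,·): V(1,0)=0.0000, V(1,1)=20.5700
  t=0,j=0: stock 195.0000 → up 239.8500 (V=20.5700), down 146.2500 (V=0.0000). Price 15.3835; hedge Δ=0.2198, bond B=-27.4706.
Check: Δ(0,0)·S0 + B(0,0) = 15.3835 = V0.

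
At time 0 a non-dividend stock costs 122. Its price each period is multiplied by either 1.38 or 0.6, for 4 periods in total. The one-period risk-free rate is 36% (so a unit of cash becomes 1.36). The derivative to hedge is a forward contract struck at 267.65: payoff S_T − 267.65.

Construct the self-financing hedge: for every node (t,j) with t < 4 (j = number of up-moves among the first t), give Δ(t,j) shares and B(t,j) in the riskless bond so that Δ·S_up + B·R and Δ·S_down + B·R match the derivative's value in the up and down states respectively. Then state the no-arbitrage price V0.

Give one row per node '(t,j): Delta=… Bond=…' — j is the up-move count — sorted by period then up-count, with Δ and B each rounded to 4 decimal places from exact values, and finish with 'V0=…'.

Under the risk-neutral measure, an up-move has probability p* = (R−d)/(u−d) = 0.9744 and values discount at R = 1.36.
Terminal payoffs: V(4,0)=-251.8388, V(4,1)=-231.2842, V(4,2)=-184.0088, V(4,3)=-75.2751, V(4,4)=174.8122
(3,0): S=26.3520. Δ = (V_up−V_dn)/(S_up−S_dn) = (-231.2842−-251.8388)/(36.3658−15.8112) = 1.0000. V = [p*·-231.2842 + (1−p*)·-251.8388]/1.36 = -170.4495. B = V − Δ·S = -196.8015.
(3,1): S=60.6096. Δ = (V_up−V_dn)/(S_up−S_dn) = (-184.0088−-231.2842)/(83.6412−36.3658) = 1.0000. V = [p*·-184.0088 + (1−p*)·-231.2842]/1.36 = -136.1919. B = V − Δ·S = -196.8015.
(3,2): S=139.4021. Δ = (V_up−V_dn)/(S_up−S_dn) = (-75.2751−-184.0088)/(192.3749−83.6412) = 1.0000. V = [p*·-75.2751 + (1−p*)·-184.0088]/1.36 = -57.3994. B = V − Δ·S = -196.8015.
(3,3): S=320.6248. Δ = (V_up−V_dn)/(S_up−S_dn) = (174.8122−-75.2751)/(442.4622−192.3749) = 1.0000. V = [p*·174.8122 + (1−p*)·-75.2751]/1.36 = 123.8233. B = V − Δ·S = -196.8015.
(2,0): S=43.9200. Δ = (V_up−V_dn)/(S_up−S_dn) = (-136.1919−-170.4495)/(60.6096−26.3520) = 1.0000. V = [p*·-136.1919 + (1−p*)·-170.4495]/1.36 = -100.7870. B = V − Δ·S = -144.7070.
(2,1): S=101.0160. Δ = (V_up−V_dn)/(S_up−S_dn) = (-57.3994−-136.1919)/(139.4021−60.6096) = 1.0000. V = [p*·-57.3994 + (1−p*)·-136.1919]/1.36 = -43.6910. B = V − Δ·S = -144.7070.
(2,2): S=232.3368. Δ = (V_up−V_dn)/(S_up−S_dn) = (123.8233−-57.3994)/(320.6248−139.4021) = 1.0000. V = [p*·123.8233 + (1−p*)·-57.3994]/1.36 = 87.6298. B = V − Δ·S = -144.7070.
(1,0): S=73.2000. Δ = (V_up−V_dn)/(S_up−S_dn) = (-43.6910−-100.7870)/(101.0160−43.9200) = 1.0000. V = [p*·-43.6910 + (1−p*)·-100.7870]/1.36 = -33.2022. B = V − Δ·S = -106.4022.
(1,1): S=168.3600. Δ = (V_up−V_dn)/(S_up−S_dn) = (87.6298−-43.6910)/(232.3368−101.0160) = 1.0000. V = [p*·87.6298 + (1−p*)·-43.6910]/1.36 = 61.9578. B = V − Δ·S = -106.4022.
(0,0): S=122.0000. Δ = (V_up−V_dn)/(S_up−S_dn) = (61.9578−-33.2022)/(168.3600−73.2000) = 1.0000. V = [p*·61.9578 + (1−p*)·-33.2022]/1.36 = 43.7631. B = V − Δ·S = -78.2369.
Each (Δ,B) replicates both successor values, so the strategy is self-financing and V0 is arbitrage-free.

(0,0): Delta=1.0000 Bond=-78.2369
(1,0): Delta=1.0000 Bond=-106.4022
(1,1): Delta=1.0000 Bond=-106.4022
(2,0): Delta=1.0000 Bond=-144.7070
(2,1): Delta=1.0000 Bond=-144.7070
(2,2): Delta=1.0000 Bond=-144.7070
(3,0): Delta=1.0000 Bond=-196.8015
(3,1): Delta=1.0000 Bond=-196.8015
(3,2): Delta=1.0000 Bond=-196.8015
(3,3): Delta=1.0000 Bond=-196.8015
V0=43.7631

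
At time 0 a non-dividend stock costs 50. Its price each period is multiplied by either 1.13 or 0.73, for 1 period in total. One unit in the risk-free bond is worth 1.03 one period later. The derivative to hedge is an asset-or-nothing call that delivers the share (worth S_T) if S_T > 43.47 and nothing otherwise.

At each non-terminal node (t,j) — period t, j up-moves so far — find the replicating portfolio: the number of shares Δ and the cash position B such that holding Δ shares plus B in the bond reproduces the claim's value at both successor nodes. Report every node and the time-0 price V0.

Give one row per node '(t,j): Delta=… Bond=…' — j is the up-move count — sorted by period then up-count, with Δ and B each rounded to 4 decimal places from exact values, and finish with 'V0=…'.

(0,0): Delta=2.8250 Bond=-100.1092
V0=41.1408

Since d<R<u, set p* = (R−d)/(u−d) = 0.7500; price each node as the discounted p*-expectation of its children.
Payoff layer (t=1): V(1,0)=0.0000, V(1,1)=56.5000
Node (0,0) S=50.0000: V=(p*·56.5000+(1−p*)·0.0000)/1.03=41.1408; Δ=(56.5000−0.0000)/(56.5000−36.5000)=2.8250; B=V−Δ·S=-100.1092
The time-0 hedge costs 41.1408, which is the no-arbitrage price.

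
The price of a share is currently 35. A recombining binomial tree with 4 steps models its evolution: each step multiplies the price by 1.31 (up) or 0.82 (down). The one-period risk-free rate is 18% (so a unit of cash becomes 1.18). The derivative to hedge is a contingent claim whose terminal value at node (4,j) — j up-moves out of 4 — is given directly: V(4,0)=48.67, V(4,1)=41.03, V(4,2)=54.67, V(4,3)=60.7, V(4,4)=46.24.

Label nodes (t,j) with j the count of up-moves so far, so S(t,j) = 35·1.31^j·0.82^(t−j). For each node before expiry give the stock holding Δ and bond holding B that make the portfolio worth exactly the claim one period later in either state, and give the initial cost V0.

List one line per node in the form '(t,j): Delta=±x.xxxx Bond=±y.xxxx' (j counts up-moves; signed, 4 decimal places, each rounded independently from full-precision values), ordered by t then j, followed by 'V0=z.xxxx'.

The replicating-portfolio and risk-neutral prices coincide; use p* = (1.18−0.82)/(1.31−0.82) = 0.7347 for the latter.
At expiry t=4: V(4,0)=48.6700, V(4,1)=41.0300, V(4,2)=54.6700, V(4,3)=60.7000, V(4,4)=46.2400
Node (3,0) S=19.2979: V=(p*·41.0300+(1−p*)·48.6700)/1.18=36.4889; Δ=(41.0300−48.6700)/(25.2802−15.8243)=-0.8080; B=V−Δ·S=52.0808
Node (3,1) S=30.8295: V=(p*·54.6700+(1−p*)·41.0300)/1.18=43.2637; Δ=(54.6700−41.0300)/(40.3867−25.2802)=0.9029; B=V−Δ·S=15.4270
Node (3,2) S=49.2521: V=(p*·60.7000+(1−p*)·54.6700)/1.18=50.0849; Δ=(60.7000−54.6700)/(64.5202−40.3867)=0.2499; B=V−Δ·S=37.7788
Node (3,3) S=78.6832: V=(p*·46.2400+(1−p*)·60.7000)/1.18=42.4376; Δ=(46.2400−60.7000)/(103.0750−64.5202)=-0.3751; B=V−Δ·S=71.9478
Node (2,0) S=23.5340: V=(p*·43.2637+(1−p*)·36.4889)/1.18=35.1410; Δ=(43.2637−36.4889)/(30.8295−19.2979)=0.5875; B=V−Δ·S=21.3148
Node (2,1) S=37.5970: V=(p*·50.0849+(1−p*)·43.2637)/1.18=40.9112; Δ=(50.0849−43.2637)/(49.2521−30.8295)=0.3703; B=V−Δ·S=26.9905
Node (2,2) S=60.0635: V=(p*·42.4376+(1−p*)·50.0849)/1.18=37.6834; Δ=(42.4376−50.0849)/(78.6832−49.2521)=-0.2598; B=V−Δ·S=53.2903
Node (1,0) S=28.7000: V=(p*·40.9112+(1−p*)·35.1410)/1.18=33.3732; Δ=(40.9112−35.1410)/(37.5970−23.5340)=0.4103; B=V−Δ·S=21.5972
Node (1,1) S=45.8500: V=(p*·37.6834+(1−p*)·40.9112)/1.18=32.6608; Δ=(37.6834−40.9112)/(60.0635−37.5970)=-0.1437; B=V−Δ·S=39.2481
Node (0,0) S=35.0000: V=(p*·32.6608+(1−p*)·33.3732)/1.18=27.8388; Δ=(32.6608−33.3732)/(45.8500−28.7000)=-0.0415; B=V−Δ·S=29.2926
The time-0 hedge costs 27.8388, which is the no-arbitrage price.

(0,0): Delta=-0.0415 Bond=29.2926
(1,0): Delta=0.4103 Bond=21.5972
(1,1): Delta=-0.1437 Bond=39.2481
(2,0): Delta=0.5875 Bond=21.3148
(2,1): Delta=0.3703 Bond=26.9905
(2,2): Delta=-0.2598 Bond=53.2903
(3,0): Delta=-0.8080 Bond=52.0808
(3,1): Delta=0.9029 Bond=15.4270
(3,2): Delta=0.2499 Bond=37.7788
(3,3): Delta=-0.3751 Bond=71.9478
V0=27.8388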